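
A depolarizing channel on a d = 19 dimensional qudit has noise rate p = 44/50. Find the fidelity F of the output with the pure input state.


F = (1-p) + p/d
= (1 - 0.8800) + 0.8800/19
= 0.1200 + 0.0463
= 0.1663

0.1663


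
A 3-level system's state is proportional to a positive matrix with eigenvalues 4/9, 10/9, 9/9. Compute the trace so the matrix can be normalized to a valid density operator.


tr(M) = sum of eigenvalues
= 4/9 + 10/9 + 9/9
= 23/9
= 2.5556

2.5556


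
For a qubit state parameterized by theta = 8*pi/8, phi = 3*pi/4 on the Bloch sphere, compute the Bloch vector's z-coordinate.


theta = 3.1416, phi = 2.3562
r_z = cos(theta) = -1.0000

-1.0000


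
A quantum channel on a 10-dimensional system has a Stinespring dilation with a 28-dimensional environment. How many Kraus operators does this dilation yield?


Tracing out the environment in an orthonormal basis {|i>_E} gives Kraus operators K_i = <i|_E U |0>_E.
Number of Kraus operators = dim(H_env) = d_env
= 28

28


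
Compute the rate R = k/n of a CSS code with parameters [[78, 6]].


Code rate R = k/n
= 6/78
= 0.0769

0.0769


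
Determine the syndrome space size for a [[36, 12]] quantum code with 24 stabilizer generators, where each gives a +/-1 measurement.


Each stabilizer generator gives a binary (+1 or -1) measurement outcome.
With 24 independent generators:
Total syndromes = 2^24
= 16777216

16777216


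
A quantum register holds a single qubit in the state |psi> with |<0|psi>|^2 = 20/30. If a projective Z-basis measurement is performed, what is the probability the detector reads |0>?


|alpha|^2 = 20/30 = 0.6667
|beta|^2 = 1 - 20/30 = 10/30 = 0.3333
P(|0>) = |alpha|^2 = 0.6667

0.6667


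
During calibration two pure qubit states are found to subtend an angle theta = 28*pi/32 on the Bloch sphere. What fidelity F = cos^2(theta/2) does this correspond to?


For states separated by angle theta on Bloch sphere:
F = cos^2(theta/2)
theta = 28*pi/32 = 2.7489
theta/2 = 1.3744
cos(theta/2) = 0.1951
F = 0.0381

0.0381


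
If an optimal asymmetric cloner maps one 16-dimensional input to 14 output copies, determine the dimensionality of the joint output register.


Output space = H^(tensor 14) where dim(H) = 16
dim = 16^14
= 256 (after 2 factors)
= 4096 (after 3 factors)
= 65536 (after 4 factors)
= 1048576 (after 5 factors)
= 16777216 (after 6 factors)
= 268435456 (after 7 factors)
= 4294967296 (after 8 factors)
= 68719476736 (after 9 factors)
= 1099511627776 (after 10 factors)
= 17592186044416 (after 11 factors)
= 281474976710656 (after 12 factors)
= 4503599627370496 (after 13 factors)
= 72057594037927936 (after 14 factors)
= 72057594037927936

72057594037927936


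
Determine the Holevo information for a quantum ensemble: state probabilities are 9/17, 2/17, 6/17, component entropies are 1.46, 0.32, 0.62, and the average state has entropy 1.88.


chi = S(rho) - sum_i p_i * S(rho_i)
Weighted entropy = 9/17 * 1.46 + 2/17 * 0.32 + 6/17 * 0.62
= 1.0294
chi = 1.88 - 1.0294
= 0.8506

0.8506


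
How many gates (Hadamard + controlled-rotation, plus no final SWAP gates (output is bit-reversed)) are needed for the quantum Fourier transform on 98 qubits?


Hadamard gates: 98
Controlled rotations: n*(n-1)/2 = 98*97/2 = 4753
SWAP gates: 0 (omitted)
Total = 98 + 4753
= 4851

4851


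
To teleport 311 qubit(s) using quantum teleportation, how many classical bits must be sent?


Quantum teleportation requires 2 classical bits per qubit teleported.
311 qubit(s) -> 2 * 311 = 622 classical bits

622


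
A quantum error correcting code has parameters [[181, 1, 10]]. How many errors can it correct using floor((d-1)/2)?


Code parameters: [[181, 1, 10]], distance d = 10.
Number of correctable errors = floor((d-1)/2)
= floor((10 - 1)/2)
= floor(9/2)
= 4

4


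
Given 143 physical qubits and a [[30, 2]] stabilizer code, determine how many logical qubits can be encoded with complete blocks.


Each code block uses 30 physical qubits for 2 logical qubit(s).
Number of complete blocks = floor(143 / 30) = 4
Logical qubits = 4 * 2
= 8

8


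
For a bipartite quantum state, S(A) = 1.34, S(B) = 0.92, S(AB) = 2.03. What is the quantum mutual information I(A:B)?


I(A:B) = S(A) + S(B) - S(AB)
= 1.34 + 0.92 - 2.03
= 0.2300

0.2300


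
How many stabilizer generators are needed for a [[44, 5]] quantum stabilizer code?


For an [[n,k]] stabilizer code:
Number of stabilizer generators = n - k
= 44 - 5
= 39

39


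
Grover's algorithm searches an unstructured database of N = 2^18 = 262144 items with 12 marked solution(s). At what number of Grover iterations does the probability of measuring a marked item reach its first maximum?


After j Grover iterations the success probability is P(j) = sin^2((2j+1)*theta), where sin(theta) = sqrt(k/N).
N = 2^18 = 262144, k = 12
sin(theta) = sqrt(k/N) = 0.006765823467
theta = arcsin(sqrt(k/N)) = 0.006765875087 rad
P(j) reaches its first maximum when (2j+1)*theta is as close as possible to pi/2, i.e. j = round(pi/(4*theta) - 1/2).
pi/(4*theta) - 1/2 = 115.5823
(For comparison, the common estimate pi/4 * sqrt(N/k) = 116.0832; the exact maximiser is used here.)
Optimal iterations = 116

116


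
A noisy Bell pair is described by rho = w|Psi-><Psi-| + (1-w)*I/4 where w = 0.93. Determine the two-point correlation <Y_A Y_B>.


|Psi-> = (|01> - |10>)/sqrt(2)
For the pure Bell state, <Y_A Y_B> = -1 (Bell-state Pauli correlator).
The maximally-mixed part I/4 has tr(I/4 * P tensor P) = 0 for any traceless Pauli P.
So <Y_A Y_B>_rho = w * (-1) + (1 - w) * 0
= 0.93 * (-1)
= -0.9300

-0.9300


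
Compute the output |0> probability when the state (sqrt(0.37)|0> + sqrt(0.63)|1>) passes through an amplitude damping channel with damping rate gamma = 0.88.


For amplitude damping with parameter gamma on state sqrt(a)|0> + sqrt(b)|1>:
alpha^2 = 0.37, beta^2 = 0.63
P(|0>) = alpha^2 + gamma * beta^2
= 0.37 + 0.88 * 0.63
= 0.37 + 0.5544
= 0.9244

0.9244


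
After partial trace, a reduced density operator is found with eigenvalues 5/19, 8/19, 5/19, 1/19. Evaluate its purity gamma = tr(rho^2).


tr(rho^2) = sum of eigenvalues squared
= (5/19)^2 + (8/19)^2 + (5/19)^2 + (1/19)^2
= (25 + 64 + 25 + 1) / 361
= 115/361
= 0.3186

0.3186


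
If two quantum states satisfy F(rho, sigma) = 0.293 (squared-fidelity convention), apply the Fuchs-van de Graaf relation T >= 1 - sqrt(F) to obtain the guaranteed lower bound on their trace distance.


Fuchs-van de Graaf (squared-fidelity convention): 1 - sqrt(F) <= T <= sqrt(1 - F).
Lower bound: T >= 1 - sqrt(F)
sqrt(F) = sqrt(0.293) = 0.5413
T >= 1 - 0.5413
T >= 0.4587

0.4587


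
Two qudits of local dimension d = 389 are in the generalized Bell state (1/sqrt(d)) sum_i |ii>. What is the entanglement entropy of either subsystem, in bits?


For a maximally entangled state in d x d:
S = log2(d) = log2(389)
= 8.6036

8.6036


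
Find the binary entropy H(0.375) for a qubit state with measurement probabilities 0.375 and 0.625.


S = -p*log2(p) - (1-p)*log2(1-p)
p = 0.3750, 1-p = 0.6250
= -0.3750 * log2(0.3750) - 0.6250 * log2(0.6250)
= -(-0.5306) - (-0.4238)
= 0.9544

0.9544


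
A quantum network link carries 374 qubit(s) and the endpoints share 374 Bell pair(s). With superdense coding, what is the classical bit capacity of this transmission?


Superdense coding allows 2 classical bits per shared entangled pair.
374 pair(s) -> 2 * 374 = 748 classical bits

748


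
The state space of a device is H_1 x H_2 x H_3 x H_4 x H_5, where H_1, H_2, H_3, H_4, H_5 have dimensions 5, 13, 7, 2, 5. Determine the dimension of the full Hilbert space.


dim(H_1 x H_2 x H_3 x H_4 x H_5) = 5 * 13 * 7 * 2 * 5
= 65 * 7 * 2 * 5
= 455 * 2 * 5
= 910 * 5
= 4550

4550


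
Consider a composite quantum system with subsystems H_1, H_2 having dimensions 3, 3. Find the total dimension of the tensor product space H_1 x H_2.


dim(H_1 x H_2) = 3 * 3
= 9

9


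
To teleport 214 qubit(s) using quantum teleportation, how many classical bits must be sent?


Quantum teleportation requires 2 classical bits per qubit teleported.
214 qubit(s) -> 2 * 214 = 428 classical bits

428


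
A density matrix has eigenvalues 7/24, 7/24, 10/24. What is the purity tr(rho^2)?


tr(rho^2) = sum of eigenvalues squared
= (7/24)^2 + (7/24)^2 + (10/24)^2
= (49 + 49 + 100) / 576
= 198/576
= 0.3438

0.3438


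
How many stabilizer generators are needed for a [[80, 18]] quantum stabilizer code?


For an [[n,k]] stabilizer code:
Number of stabilizer generators = n - k
= 80 - 18
= 62

62


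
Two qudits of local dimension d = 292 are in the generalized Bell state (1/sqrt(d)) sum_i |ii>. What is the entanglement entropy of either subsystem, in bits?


For a maximally entangled state in d x d:
S = log2(d) = log2(292)
= 8.1898

8.1898


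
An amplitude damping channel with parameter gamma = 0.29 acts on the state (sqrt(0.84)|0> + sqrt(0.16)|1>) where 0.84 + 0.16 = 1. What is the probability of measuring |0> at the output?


For amplitude damping with parameter gamma on state sqrt(a)|0> + sqrt(b)|1>:
alpha^2 = 0.84, beta^2 = 0.16
P(|0>) = alpha^2 + gamma * beta^2
= 0.84 + 0.29 * 0.16
= 0.84 + 0.0464
= 0.8864

0.8864


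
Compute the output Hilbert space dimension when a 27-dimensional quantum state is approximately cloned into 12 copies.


Output space = H^(tensor 12) where dim(H) = 27
dim = 27^12
= 729 (after 2 factors)
= 19683 (after 3 factors)
= 531441 (after 4 factors)
= 14348907 (after 5 factors)
= 387420489 (after 6 factors)
= 10460353203 (after 7 factors)
= 282429536481 (after 8 factors)
= 7625597484987 (after 9 factors)
= 205891132094649 (after 10 factors)
= 5559060566555523 (after 11 factors)
= 150094635296999121 (after 12 factors)
= 150094635296999121

150094635296999121


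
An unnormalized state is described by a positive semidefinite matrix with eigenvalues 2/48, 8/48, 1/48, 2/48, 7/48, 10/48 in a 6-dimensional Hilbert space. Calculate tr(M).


tr(M) = sum of eigenvalues
= 2/48 + 8/48 + 1/48 + 2/48 + 7/48 + 10/48
= 30/48
= 0.6250

0.6250


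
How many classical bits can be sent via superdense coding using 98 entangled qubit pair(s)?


Superdense coding allows 2 classical bits per shared entangled pair.
98 pair(s) -> 2 * 98 = 196 classical bits

196


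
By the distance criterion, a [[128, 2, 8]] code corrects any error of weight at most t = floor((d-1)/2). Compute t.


Code parameters: [[128, 2, 8]], distance d = 8.
Number of correctable errors = floor((d-1)/2)
= floor((8 - 1)/2)
= floor(7/2)
= 3

3


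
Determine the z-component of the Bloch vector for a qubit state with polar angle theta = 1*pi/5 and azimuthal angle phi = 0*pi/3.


theta = 0.6283, phi = 0.0000
r_z = cos(theta) = 0.8090

0.8090


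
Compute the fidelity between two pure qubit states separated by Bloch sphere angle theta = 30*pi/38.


For states separated by angle theta on Bloch sphere:
F = cos^2(theta/2)
theta = 30*pi/38 = 2.4802
theta/2 = 1.2401
cos(theta/2) = 0.3247
F = 0.1054

0.1054


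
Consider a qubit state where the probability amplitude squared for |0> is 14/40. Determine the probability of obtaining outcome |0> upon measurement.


|alpha|^2 = 14/40 = 0.3500
|beta|^2 = 1 - 14/40 = 26/40 = 0.6500
P(|0>) = |alpha|^2 = 0.3500

0.3500


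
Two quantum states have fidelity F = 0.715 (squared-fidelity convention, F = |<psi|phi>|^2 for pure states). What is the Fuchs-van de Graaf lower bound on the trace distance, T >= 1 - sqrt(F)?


Fuchs-van de Graaf (squared-fidelity convention): 1 - sqrt(F) <= T <= sqrt(1 - F).
Lower bound: T >= 1 - sqrt(F)
sqrt(F) = sqrt(0.715) = 0.8456
T >= 1 - 0.8456
T >= 0.1544

0.1544


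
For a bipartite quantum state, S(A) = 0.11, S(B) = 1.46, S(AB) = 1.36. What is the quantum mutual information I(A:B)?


I(A:B) = S(A) + S(B) - S(AB)
= 0.11 + 1.46 - 1.36
= 0.2100

0.2100


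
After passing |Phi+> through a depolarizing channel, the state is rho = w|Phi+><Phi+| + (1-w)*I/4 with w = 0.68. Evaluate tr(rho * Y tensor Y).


|Phi+> = (|00> + |11>)/sqrt(2)
For the pure Bell state, <Y_A Y_B> = -1 (Bell-state Pauli correlator).
The maximally-mixed part I/4 has tr(I/4 * P tensor P) = 0 for any traceless Pauli P.
So <Y_A Y_B>_rho = w * (-1) + (1 - w) * 0
= 0.68 * (-1)
= -0.6800

-0.6800


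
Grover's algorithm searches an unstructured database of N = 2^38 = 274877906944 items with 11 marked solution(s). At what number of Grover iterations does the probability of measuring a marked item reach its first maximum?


After j Grover iterations the success probability is P(j) = sin^2((2j+1)*theta), where sin(theta) = sqrt(k/N).
N = 2^38 = 274877906944, k = 11
sin(theta) = sqrt(k/N) = 6.325959759e-06
theta = arcsin(sqrt(k/N)) = 6.325959759e-06 rad
P(j) reaches its first maximum when (2j+1)*theta is as close as possible to pi/2, i.e. j = round(pi/(4*theta) - 1/2).
pi/(4*theta) - 1/2 = 124154.2833
(For comparison, the common estimate pi/4 * sqrt(N/k) = 124154.7833; the exact maximiser is used here.)
Optimal iterations = 124154

124154


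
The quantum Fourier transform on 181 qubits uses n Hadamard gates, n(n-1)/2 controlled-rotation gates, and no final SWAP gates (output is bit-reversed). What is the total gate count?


Hadamard gates: 181
Controlled rotations: n*(n-1)/2 = 181*180/2 = 16290
SWAP gates: 0 (omitted)
Total = 181 + 16290
= 16471

16471


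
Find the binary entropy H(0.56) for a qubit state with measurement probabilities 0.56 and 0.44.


S = -p*log2(p) - (1-p)*log2(1-p)
p = 0.5600, 1-p = 0.4400
= -0.5600 * log2(0.5600) - 0.4400 * log2(0.4400)
= -(-0.4684) - (-0.5211)
= 0.9896

0.9896


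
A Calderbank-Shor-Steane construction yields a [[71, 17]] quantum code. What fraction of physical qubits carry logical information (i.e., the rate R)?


Code rate R = k/n
= 17/71
= 0.2394

0.2394


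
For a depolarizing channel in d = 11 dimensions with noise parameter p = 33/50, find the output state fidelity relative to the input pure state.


F = (1-p) + p/d
= (1 - 0.6600) + 0.6600/11
= 0.3400 + 0.0600
= 0.4000

0.4000


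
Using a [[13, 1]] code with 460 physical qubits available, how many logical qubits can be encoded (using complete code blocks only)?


Each code block uses 13 physical qubits for 1 logical qubit(s).
Number of complete blocks = floor(460 / 13) = 35
Logical qubits = 35 * 1
= 35

35


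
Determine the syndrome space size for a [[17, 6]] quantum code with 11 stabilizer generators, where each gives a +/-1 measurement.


Each stabilizer generator gives a binary (+1 or -1) measurement outcome.
With 11 independent generators:
Total syndromes = 2^11
= 2048

2048


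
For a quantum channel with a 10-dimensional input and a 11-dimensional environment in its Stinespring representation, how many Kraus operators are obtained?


Tracing out the environment in an orthonormal basis {|i>_E} gives Kraus operators K_i = <i|_E U |0>_E.
Number of Kraus operators = dim(H_env) = d_env
= 11

11


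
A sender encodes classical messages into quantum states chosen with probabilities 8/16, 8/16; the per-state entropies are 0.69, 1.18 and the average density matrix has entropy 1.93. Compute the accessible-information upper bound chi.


chi = S(rho) - sum_i p_i * S(rho_i)
Weighted entropy = 8/16 * 0.69 + 8/16 * 1.18
= 0.9350
chi = 1.93 - 0.9350
= 0.9950

0.9950


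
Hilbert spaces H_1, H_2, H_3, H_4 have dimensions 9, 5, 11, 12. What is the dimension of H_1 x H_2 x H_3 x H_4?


dim(H_1 x H_2 x H_3 x H_4) = 9 * 5 * 11 * 12
= 45 * 11 * 12
= 495 * 12
= 5940

5940


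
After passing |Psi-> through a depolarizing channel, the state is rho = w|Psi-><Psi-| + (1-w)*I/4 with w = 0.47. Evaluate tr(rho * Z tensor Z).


|Psi-> = (|01> - |10>)/sqrt(2)
For the pure Bell state, <Z_A Z_B> = -1 (Bell-state Pauli correlator).
The maximally-mixed part I/4 has tr(I/4 * P tensor P) = 0 for any traceless Pauli P.
So <Z_A Z_B>_rho = w * (-1) + (1 - w) * 0
= 0.47 * (-1)
= -0.4700

-0.4700


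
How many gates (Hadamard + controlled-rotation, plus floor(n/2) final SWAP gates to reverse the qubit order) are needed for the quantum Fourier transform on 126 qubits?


Hadamard gates: 126
Controlled rotations: n*(n-1)/2 = 126*125/2 = 7875
SWAP gates: floor(n/2) = floor(126/2) = 63
Total = 126 + 7875 + 63
= 8064

8064


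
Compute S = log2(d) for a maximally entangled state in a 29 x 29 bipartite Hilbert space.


For a maximally entangled state in d x d:
S = log2(d) = log2(29)
= 4.8580

4.8580


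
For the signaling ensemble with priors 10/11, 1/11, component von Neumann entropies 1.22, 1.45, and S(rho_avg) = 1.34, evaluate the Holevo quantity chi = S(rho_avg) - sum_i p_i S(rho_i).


chi = S(rho) - sum_i p_i * S(rho_i)
Weighted entropy = 10/11 * 1.22 + 1/11 * 1.45
= 1.2409
chi = 1.34 - 1.2409
= 0.0991

0.0991


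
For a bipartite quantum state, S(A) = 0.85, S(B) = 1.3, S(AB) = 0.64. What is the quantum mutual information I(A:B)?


I(A:B) = S(A) + S(B) - S(AB)
= 0.85 + 1.3 - 0.64
= 1.5100

1.5100


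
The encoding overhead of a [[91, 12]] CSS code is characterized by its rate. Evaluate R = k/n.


Code rate R = k/n
= 12/91
= 0.1319

0.1319


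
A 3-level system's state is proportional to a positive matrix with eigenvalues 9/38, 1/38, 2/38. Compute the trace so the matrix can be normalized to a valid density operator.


tr(M) = sum of eigenvalues
= 9/38 + 1/38 + 2/38
= 12/38
= 0.3158

0.3158


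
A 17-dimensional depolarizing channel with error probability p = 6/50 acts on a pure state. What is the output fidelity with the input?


F = (1-p) + p/d
= (1 - 0.1200) + 0.1200/17
= 0.8800 + 0.0071
= 0.8871

0.8871


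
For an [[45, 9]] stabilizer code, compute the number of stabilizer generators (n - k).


For an [[n,k]] stabilizer code:
Number of stabilizer generators = n - k
= 45 - 9
= 36

36


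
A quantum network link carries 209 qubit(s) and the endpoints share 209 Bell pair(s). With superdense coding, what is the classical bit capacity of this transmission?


Superdense coding allows 2 classical bits per shared entangled pair.
209 pair(s) -> 2 * 209 = 418 classical bits

418


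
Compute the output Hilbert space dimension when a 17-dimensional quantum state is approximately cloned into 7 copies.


Output space = H^(tensor 7) where dim(H) = 17
dim = 17^7
= 289 (after 2 factors)
= 4913 (after 3 factors)
= 83521 (after 4 factors)
= 1419857 (after 5 factors)
= 24137569 (after 6 factors)
= 410338673 (after 7 factors)
= 410338673

410338673


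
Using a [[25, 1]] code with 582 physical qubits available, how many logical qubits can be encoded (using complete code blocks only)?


Each code block uses 25 physical qubits for 1 logical qubit(s).
Number of complete blocks = floor(582 / 25) = 23
Logical qubits = 23 * 1
= 23

23


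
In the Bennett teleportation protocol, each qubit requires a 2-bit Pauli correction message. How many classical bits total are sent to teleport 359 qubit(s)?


Quantum teleportation requires 2 classical bits per qubit teleported.
359 qubit(s) -> 2 * 359 = 718 classical bits

718


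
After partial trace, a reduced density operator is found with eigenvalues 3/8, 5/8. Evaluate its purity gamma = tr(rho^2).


tr(rho^2) = sum of eigenvalues squared
= (3/8)^2 + (5/8)^2
= (9 + 25) / 64
= 34/64
= 0.5312

0.5312


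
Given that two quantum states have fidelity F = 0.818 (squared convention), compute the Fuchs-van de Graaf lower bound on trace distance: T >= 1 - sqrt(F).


Fuchs-van de Graaf (squared-fidelity convention): 1 - sqrt(F) <= T <= sqrt(1 - F).
Lower bound: T >= 1 - sqrt(F)
sqrt(F) = sqrt(0.818) = 0.9044
T >= 1 - 0.9044
T >= 0.0956

0.0956


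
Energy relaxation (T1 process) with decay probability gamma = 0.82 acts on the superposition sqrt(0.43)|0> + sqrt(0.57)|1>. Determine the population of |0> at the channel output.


For amplitude damping with parameter gamma on state sqrt(a)|0> + sqrt(b)|1>:
alpha^2 = 0.43, beta^2 = 0.57
P(|0>) = alpha^2 + gamma * beta^2
= 0.43 + 0.82 * 0.57
= 0.43 + 0.4674
= 0.8974

0.8974


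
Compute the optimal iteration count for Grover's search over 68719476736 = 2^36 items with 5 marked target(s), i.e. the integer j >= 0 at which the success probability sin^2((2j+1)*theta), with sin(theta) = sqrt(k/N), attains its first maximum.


After j Grover iterations the success probability is P(j) = sin^2((2j+1)*theta), where sin(theta) = sqrt(k/N).
N = 2^36 = 68719476736, k = 5
sin(theta) = sqrt(k/N) = 8.5299224e-06
theta = arcsin(sqrt(k/N)) = 8.5299224e-06 rad
P(j) reaches its first maximum when (2j+1)*theta is as close as possible to pi/2, i.e. j = round(pi/(4*theta) - 1/2).
pi/(4*theta) - 1/2 = 92075.1516
(For comparison, the common estimate pi/4 * sqrt(N/k) = 92075.6516; the exact maximiser is used here.)
Optimal iterations = 92075

92075


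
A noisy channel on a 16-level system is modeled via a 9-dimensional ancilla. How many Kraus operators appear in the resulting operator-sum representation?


Tracing out the environment in an orthonormal basis {|i>_E} gives Kraus operators K_i = <i|_E U |0>_E.
Number of Kraus operators = dim(H_env) = d_env
= 9

9


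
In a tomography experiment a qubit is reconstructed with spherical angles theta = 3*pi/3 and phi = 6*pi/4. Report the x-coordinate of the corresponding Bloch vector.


theta = 3.1416, phi = 4.7124
r_x = sin(theta)*cos(phi) = 0.0000 * 0.0000
r_x = 0.0000

0.0000


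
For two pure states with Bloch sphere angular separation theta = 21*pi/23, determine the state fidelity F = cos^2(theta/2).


For states separated by angle theta on Bloch sphere:
F = cos^2(theta/2)
theta = 21*pi/23 = 2.8684
theta/2 = 1.4342
cos(theta/2) = 0.1362
F = 0.0185

0.0185


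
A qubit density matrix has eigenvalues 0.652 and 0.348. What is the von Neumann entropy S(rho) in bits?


S = -p*log2(p) - (1-p)*log2(1-p)
p = 0.6520, 1-p = 0.3480
= -0.6520 * log2(0.6520) - 0.3480 * log2(0.3480)
= -(-0.4023) - (-0.5299)
= 0.9323

0.9323


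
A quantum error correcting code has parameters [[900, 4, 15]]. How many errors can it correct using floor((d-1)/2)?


Code parameters: [[900, 4, 15]], distance d = 15.
Number of correctable errors = floor((d-1)/2)
= floor((15 - 1)/2)
= floor(14/2)
= 7

7


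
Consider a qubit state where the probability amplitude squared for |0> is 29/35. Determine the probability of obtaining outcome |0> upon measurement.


|alpha|^2 = 29/35 = 0.8286
|beta|^2 = 1 - 29/35 = 6/35 = 0.1714
P(|0>) = |alpha|^2 = 0.8286

0.8286


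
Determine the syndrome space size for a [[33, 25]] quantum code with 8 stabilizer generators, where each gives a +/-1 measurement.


Each stabilizer generator gives a binary (+1 or -1) measurement outcome.
With 8 independent generators:
Total syndromes = 2^8
= 256

256


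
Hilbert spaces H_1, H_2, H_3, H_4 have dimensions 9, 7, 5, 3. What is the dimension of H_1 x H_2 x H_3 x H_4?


dim(H_1 x H_2 x H_3 x H_4) = 9 * 7 * 5 * 3
= 63 * 5 * 3
= 315 * 3
= 945

945


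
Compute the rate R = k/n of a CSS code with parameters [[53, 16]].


Code rate R = k/n
= 16/53
= 0.3019

0.3019


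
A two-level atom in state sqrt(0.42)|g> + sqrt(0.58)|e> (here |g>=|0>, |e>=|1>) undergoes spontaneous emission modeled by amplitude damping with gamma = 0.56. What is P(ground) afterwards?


For amplitude damping with parameter gamma on state sqrt(a)|0> + sqrt(b)|1>:
alpha^2 = 0.42, beta^2 = 0.58
P(|0>) = alpha^2 + gamma * beta^2
= 0.42 + 0.56 * 0.58
= 0.42 + 0.3248
= 0.7448

0.7448


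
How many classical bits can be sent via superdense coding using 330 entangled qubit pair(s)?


Superdense coding allows 2 classical bits per shared entangled pair.
330 pair(s) -> 2 * 330 = 660 classical bits

660


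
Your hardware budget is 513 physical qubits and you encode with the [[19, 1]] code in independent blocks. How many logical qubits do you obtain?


Each code block uses 19 physical qubits for 1 logical qubit(s).
Number of complete blocks = floor(513 / 19) = 27
Logical qubits = 27 * 1
= 27

27


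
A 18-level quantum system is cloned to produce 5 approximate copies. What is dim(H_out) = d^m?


Output space = H^(tensor 5) where dim(H) = 18
dim = 18^5
= 324 (after 2 factors)
= 5832 (after 3 factors)
= 104976 (after 4 factors)
= 1889568 (after 5 factors)
= 1889568

1889568


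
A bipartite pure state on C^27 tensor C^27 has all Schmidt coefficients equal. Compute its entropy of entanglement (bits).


For a maximally entangled state in d x d:
S = log2(d) = log2(27)
= 4.7549

4.7549


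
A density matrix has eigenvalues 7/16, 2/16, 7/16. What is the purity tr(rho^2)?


tr(rho^2) = sum of eigenvalues squared
= (7/16)^2 + (2/16)^2 + (7/16)^2
= (49 + 4 + 49) / 256
= 102/256
= 0.3984

0.3984


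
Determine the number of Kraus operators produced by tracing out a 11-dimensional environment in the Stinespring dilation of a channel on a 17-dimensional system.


Tracing out the environment in an orthonormal basis {|i>_E} gives Kraus operators K_i = <i|_E U |0>_E.
Number of Kraus operators = dim(H_env) = d_env
= 11

11


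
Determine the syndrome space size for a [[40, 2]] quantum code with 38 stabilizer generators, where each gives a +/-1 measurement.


Each stabilizer generator gives a binary (+1 or -1) measurement outcome.
With 38 independent generators:
Total syndromes = 2^38
= 274877906944

274877906944


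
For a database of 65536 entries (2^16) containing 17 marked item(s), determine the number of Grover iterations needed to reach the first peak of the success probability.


After j Grover iterations the success probability is P(j) = sin^2((2j+1)*theta), where sin(theta) = sqrt(k/N).
N = 2^16 = 65536, k = 17
sin(theta) = sqrt(k/N) = 0.01610588135
theta = arcsin(sqrt(k/N)) = 0.01610657774 rad
P(j) reaches its first maximum when (2j+1)*theta is as close as possible to pi/2, i.e. j = round(pi/(4*theta) - 1/2).
pi/(4*theta) - 1/2 = 48.2626
(For comparison, the common estimate pi/4 * sqrt(N/k) = 48.7647; the exact maximiser is used here.)
Optimal iterations = 48

48


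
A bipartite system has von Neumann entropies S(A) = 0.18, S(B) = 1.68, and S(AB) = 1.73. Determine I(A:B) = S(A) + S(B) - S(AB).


I(A:B) = S(A) + S(B) - S(AB)
= 0.18 + 1.68 - 1.73
= 0.1300

0.1300


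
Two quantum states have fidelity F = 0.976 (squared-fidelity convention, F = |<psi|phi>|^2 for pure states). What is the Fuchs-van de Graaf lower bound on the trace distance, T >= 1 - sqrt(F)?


Fuchs-van de Graaf (squared-fidelity convention): 1 - sqrt(F) <= T <= sqrt(1 - F).
Lower bound: T >= 1 - sqrt(F)
sqrt(F) = sqrt(0.976) = 0.9879
T >= 1 - 0.9879
T >= 0.0121

0.0121


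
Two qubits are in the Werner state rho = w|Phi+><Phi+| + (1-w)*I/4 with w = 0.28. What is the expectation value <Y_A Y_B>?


|Phi+> = (|00> + |11>)/sqrt(2)
For the pure Bell state, <Y_A Y_B> = -1 (Bell-state Pauli correlator).
The maximally-mixed part I/4 has tr(I/4 * P tensor P) = 0 for any traceless Pauli P.
So <Y_A Y_B>_rho = w * (-1) + (1 - w) * 0
= 0.28 * (-1)
= -0.2800

-0.2800


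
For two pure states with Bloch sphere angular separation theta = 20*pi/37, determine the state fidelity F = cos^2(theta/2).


For states separated by angle theta on Bloch sphere:
F = cos^2(theta/2)
theta = 20*pi/37 = 1.6982
theta/2 = 0.8491
cos(theta/2) = 0.6607
F = 0.4365

0.4365


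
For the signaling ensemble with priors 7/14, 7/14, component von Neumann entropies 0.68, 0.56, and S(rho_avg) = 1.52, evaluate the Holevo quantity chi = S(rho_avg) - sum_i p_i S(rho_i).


chi = S(rho) - sum_i p_i * S(rho_i)
Weighted entropy = 7/14 * 0.68 + 7/14 * 0.56
= 0.6200
chi = 1.52 - 0.6200
= 0.9000

0.9000


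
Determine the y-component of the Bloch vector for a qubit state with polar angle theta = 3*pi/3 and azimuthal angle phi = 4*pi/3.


theta = 3.1416, phi = 4.1888
r_y = sin(theta)*sin(phi) = 0.0000 * -0.8660
r_y = 0.0000

0.0000


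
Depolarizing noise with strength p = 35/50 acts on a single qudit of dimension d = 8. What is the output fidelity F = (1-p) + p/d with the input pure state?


F = (1-p) + p/d
= (1 - 0.7000) + 0.7000/8
= 0.3000 + 0.0875
= 0.3875

0.3875


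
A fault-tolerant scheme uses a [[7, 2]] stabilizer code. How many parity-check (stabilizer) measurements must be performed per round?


For an [[n,k]] stabilizer code:
Number of stabilizer generators = n - k
= 7 - 2
= 5

5


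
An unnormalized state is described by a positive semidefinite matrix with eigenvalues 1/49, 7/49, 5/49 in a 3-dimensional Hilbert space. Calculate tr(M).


tr(M) = sum of eigenvalues
= 1/49 + 7/49 + 5/49
= 13/49
= 0.2653

0.2653


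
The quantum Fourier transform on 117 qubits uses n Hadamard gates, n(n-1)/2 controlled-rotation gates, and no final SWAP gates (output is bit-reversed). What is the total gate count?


Hadamard gates: 117
Controlled rotations: n*(n-1)/2 = 117*116/2 = 6786
SWAP gates: 0 (omitted)
Total = 117 + 6786
= 6903

6903


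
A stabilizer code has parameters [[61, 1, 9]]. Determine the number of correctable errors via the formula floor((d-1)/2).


Code parameters: [[61, 1, 9]], distance d = 9.
Number of correctable errors = floor((d-1)/2)
= floor((9 - 1)/2)
= floor(8/2)
= 4

4


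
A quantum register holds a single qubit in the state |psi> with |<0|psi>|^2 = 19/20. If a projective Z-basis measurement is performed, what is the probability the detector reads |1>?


|alpha|^2 = 19/20 = 0.9500
|beta|^2 = 1 - 19/20 = 1/20 = 0.0500
P(|1>) = |beta|^2 = 0.0500

0.0500


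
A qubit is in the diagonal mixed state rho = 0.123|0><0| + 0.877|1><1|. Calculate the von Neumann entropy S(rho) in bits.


S = -p*log2(p) - (1-p)*log2(1-p)
p = 0.1230, 1-p = 0.8770
= -0.1230 * log2(0.1230) - 0.8770 * log2(0.8770)
= -(-0.3719) - (-0.1661)
= 0.5379

0.5379


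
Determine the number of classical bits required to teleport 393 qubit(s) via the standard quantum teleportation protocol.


Quantum teleportation requires 2 classical bits per qubit teleported.
393 qubit(s) -> 2 * 393 = 786 classical bits

786


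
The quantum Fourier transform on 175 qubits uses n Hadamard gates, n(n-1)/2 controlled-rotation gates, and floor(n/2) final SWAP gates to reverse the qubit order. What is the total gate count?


Hadamard gates: 175
Controlled rotations: n*(n-1)/2 = 175*174/2 = 15225
SWAP gates: floor(n/2) = floor(175/2) = 87
Total = 175 + 15225 + 87
= 15487

15487


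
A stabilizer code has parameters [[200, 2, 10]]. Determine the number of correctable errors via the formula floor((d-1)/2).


Code parameters: [[200, 2, 10]], distance d = 10.
Number of correctable errors = floor((d-1)/2)
= floor((10 - 1)/2)
= floor(9/2)
= 4

4


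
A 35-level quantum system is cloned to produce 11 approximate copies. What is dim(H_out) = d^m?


Output space = H^(tensor 11) where dim(H) = 35
dim = 35^11
= 1225 (after 2 factors)
= 42875 (after 3 factors)
= 1500625 (after 4 factors)
= 52521875 (after 5 factors)
= 1838265625 (after 6 factors)
= 64339296875 (after 7 factors)
= 2251875390625 (after 8 factors)
= 78815638671875 (after 9 factors)
= 2758547353515625 (after 10 factors)
= 96549157373046875 (after 11 factors)
= 96549157373046875

96549157373046875


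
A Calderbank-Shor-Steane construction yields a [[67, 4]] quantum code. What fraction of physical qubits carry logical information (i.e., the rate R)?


Code rate R = k/n
= 4/67
= 0.0597

0.0597


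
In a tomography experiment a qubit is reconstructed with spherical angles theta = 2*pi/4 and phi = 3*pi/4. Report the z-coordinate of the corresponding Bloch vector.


theta = 1.5708, phi = 2.3562
r_z = cos(theta) = 0.0000

0.0000


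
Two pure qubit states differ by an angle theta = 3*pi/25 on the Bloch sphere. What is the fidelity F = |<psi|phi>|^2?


For states separated by angle theta on Bloch sphere:
F = cos^2(theta/2)
theta = 3*pi/25 = 0.3770
theta/2 = 0.1885
cos(theta/2) = 0.9823
F = 0.9649

0.9649


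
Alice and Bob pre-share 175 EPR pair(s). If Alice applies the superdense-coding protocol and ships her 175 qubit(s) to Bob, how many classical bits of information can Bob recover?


Superdense coding allows 2 classical bits per shared entangled pair.
175 pair(s) -> 2 * 175 = 350 classical bits

350


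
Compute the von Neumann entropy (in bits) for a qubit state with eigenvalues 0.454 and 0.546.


S = -p*log2(p) - (1-p)*log2(1-p)
p = 0.4540, 1-p = 0.5460
= -0.4540 * log2(0.4540) - 0.5460 * log2(0.5460)
= -(-0.5172) - (-0.4767)
= 0.9939

0.9939


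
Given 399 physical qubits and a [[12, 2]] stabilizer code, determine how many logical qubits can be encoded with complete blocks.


Each code block uses 12 physical qubits for 2 logical qubit(s).
Number of complete blocks = floor(399 / 12) = 33
Logical qubits = 33 * 2
= 66

66


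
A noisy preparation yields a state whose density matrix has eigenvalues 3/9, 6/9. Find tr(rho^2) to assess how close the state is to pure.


tr(rho^2) = sum of eigenvalues squared
= (3/9)^2 + (6/9)^2
= (9 + 36) / 81
= 45/81
= 0.5556

0.5556


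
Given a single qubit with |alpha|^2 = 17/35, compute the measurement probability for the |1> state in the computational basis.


|alpha|^2 = 17/35 = 0.4857
|beta|^2 = 1 - 17/35 = 18/35 = 0.5143
P(|1>) = |beta|^2 = 0.5143

0.5143


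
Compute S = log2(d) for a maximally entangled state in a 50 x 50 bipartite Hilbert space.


For a maximally entangled state in d x d:
S = log2(d) = log2(50)
= 5.6439

5.6439


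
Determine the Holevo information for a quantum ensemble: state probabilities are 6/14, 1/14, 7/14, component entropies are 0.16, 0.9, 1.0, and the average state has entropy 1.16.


chi = S(rho) - sum_i p_i * S(rho_i)
Weighted entropy = 6/14 * 0.16 + 1/14 * 0.9 + 7/14 * 1.0
= 0.6329
chi = 1.16 - 0.6329
= 0.5271

0.5271


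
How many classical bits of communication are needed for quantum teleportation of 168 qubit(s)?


Quantum teleportation requires 2 classical bits per qubit teleported.
168 qubit(s) -> 2 * 168 = 336 classical bits

336


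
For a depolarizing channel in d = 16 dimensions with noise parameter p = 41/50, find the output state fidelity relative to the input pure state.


F = (1-p) + p/d
= (1 - 0.8200) + 0.8200/16
= 0.1800 + 0.0512
= 0.2313

0.2313


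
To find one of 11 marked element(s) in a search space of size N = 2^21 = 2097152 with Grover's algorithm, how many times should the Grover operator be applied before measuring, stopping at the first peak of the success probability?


After j Grover iterations the success probability is P(j) = sin^2((2j+1)*theta), where sin(theta) = sqrt(k/N).
N = 2^21 = 2097152, k = 11
sin(theta) = sqrt(k/N) = 0.00229024207
theta = arcsin(sqrt(k/N)) = 0.002290244072 rad
P(j) reaches its first maximum when (2j+1)*theta is as close as possible to pi/2, i.e. j = round(pi/(4*theta) - 1/2).
pi/(4*theta) - 1/2 = 342.4321
(For comparison, the common estimate pi/4 * sqrt(N/k) = 342.9324; the exact maximiser is used here.)
Optimal iterations = 342

342


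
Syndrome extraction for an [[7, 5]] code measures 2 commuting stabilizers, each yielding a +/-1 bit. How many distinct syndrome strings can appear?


Each stabilizer generator gives a binary (+1 or -1) measurement outcome.
With 2 independent generators:
Total syndromes = 2^2
= 4

4


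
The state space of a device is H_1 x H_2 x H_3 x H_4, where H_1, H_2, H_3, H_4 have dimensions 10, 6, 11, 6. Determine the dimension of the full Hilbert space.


dim(H_1 x H_2 x H_3 x H_4) = 10 * 6 * 11 * 6
= 60 * 11 * 6
= 660 * 6
= 3960

3960


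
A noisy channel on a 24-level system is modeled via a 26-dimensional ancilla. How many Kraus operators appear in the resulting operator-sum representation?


Tracing out the environment in an orthonormal basis {|i>_E} gives Kraus operators K_i = <i|_E U |0>_E.
Number of Kraus operators = dim(H_env) = d_env
= 26

26


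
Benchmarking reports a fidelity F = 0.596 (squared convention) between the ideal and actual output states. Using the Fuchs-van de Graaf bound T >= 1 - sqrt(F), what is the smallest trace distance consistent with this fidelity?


Fuchs-van de Graaf (squared-fidelity convention): 1 - sqrt(F) <= T <= sqrt(1 - F).
Lower bound: T >= 1 - sqrt(F)
sqrt(F) = sqrt(0.596) = 0.7720
T >= 1 - 0.7720
T >= 0.2280

0.2280


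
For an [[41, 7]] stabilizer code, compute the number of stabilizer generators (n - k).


For an [[n,k]] stabilizer code:
Number of stabilizer generators = n - k
= 41 - 7
= 34

34


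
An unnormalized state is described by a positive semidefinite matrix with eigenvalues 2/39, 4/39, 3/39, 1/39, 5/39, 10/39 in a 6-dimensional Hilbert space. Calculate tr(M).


tr(M) = sum of eigenvalues
= 2/39 + 4/39 + 3/39 + 1/39 + 5/39 + 10/39
= 25/39
= 0.6410

0.6410


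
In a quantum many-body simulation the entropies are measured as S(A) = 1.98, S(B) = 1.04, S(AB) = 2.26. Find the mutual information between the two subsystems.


I(A:B) = S(A) + S(B) - S(AB)
= 1.98 + 1.04 - 2.26
= 0.7600

0.7600


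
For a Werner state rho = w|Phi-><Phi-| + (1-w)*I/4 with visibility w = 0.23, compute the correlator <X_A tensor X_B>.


|Phi-> = (|00> - |11>)/sqrt(2)
For the pure Bell state, <X_A X_B> = -1 (Bell-state Pauli correlator).
The maximally-mixed part I/4 has tr(I/4 * P tensor P) = 0 for any traceless Pauli P.
So <X_A X_B>_rho = w * (-1) + (1 - w) * 0
= 0.23 * (-1)
= -0.2300

-0.2300


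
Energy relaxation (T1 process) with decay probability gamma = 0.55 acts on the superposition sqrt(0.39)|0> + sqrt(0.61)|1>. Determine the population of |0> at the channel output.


For amplitude damping with parameter gamma on state sqrt(a)|0> + sqrt(b)|1>:
alpha^2 = 0.39, beta^2 = 0.61
P(|0>) = alpha^2 + gamma * beta^2
= 0.39 + 0.55 * 0.61
= 0.39 + 0.3355
= 0.7255

0.7255


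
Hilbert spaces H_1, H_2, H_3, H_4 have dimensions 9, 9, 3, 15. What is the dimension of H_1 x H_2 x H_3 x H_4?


dim(H_1 x H_2 x H_3 x H_4) = 9 * 9 * 3 * 15
= 81 * 3 * 15
= 243 * 15
= 3645

3645


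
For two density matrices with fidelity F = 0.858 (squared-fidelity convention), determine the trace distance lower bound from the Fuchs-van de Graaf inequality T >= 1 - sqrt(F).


Fuchs-van de Graaf (squared-fidelity convention): 1 - sqrt(F) <= T <= sqrt(1 - F).
Lower bound: T >= 1 - sqrt(F)
sqrt(F) = sqrt(0.858) = 0.9263
T >= 1 - 0.9263
T >= 0.0737

0.0737


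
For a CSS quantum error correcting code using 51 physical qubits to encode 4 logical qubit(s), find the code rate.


Code rate R = k/n
= 4/51
= 0.0784

0.0784


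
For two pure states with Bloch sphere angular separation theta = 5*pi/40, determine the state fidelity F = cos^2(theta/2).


For states separated by angle theta on Bloch sphere:
F = cos^2(theta/2)
theta = 5*pi/40 = 0.3927
theta/2 = 0.1963
cos(theta/2) = 0.9808
F = 0.9619

0.9619


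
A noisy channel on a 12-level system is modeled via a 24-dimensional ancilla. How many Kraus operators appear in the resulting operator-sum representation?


Tracing out the environment in an orthonormal basis {|i>_E} gives Kraus operators K_i = <i|_E U |0>_E.
Number of Kraus operators = dim(H_env) = d_env
= 24

24


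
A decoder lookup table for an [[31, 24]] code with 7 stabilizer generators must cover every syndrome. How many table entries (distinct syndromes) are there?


Each stabilizer generator gives a binary (+1 or -1) measurement outcome.
With 7 independent generators:
Total syndromes = 2^7
= 128

128


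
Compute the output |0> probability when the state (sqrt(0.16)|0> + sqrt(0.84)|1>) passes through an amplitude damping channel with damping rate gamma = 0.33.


For amplitude damping with parameter gamma on state sqrt(a)|0> + sqrt(b)|1>:
alpha^2 = 0.16, beta^2 = 0.84
P(|0>) = alpha^2 + gamma * beta^2
= 0.16 + 0.33 * 0.84
= 0.16 + 0.2772
= 0.4372

0.4372


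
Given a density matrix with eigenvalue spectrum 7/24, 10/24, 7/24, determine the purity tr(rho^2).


tr(rho^2) = sum of eigenvalues squared
= (7/24)^2 + (10/24)^2 + (7/24)^2
= (49 + 100 + 49) / 576
= 198/576
= 0.3438

0.3438
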